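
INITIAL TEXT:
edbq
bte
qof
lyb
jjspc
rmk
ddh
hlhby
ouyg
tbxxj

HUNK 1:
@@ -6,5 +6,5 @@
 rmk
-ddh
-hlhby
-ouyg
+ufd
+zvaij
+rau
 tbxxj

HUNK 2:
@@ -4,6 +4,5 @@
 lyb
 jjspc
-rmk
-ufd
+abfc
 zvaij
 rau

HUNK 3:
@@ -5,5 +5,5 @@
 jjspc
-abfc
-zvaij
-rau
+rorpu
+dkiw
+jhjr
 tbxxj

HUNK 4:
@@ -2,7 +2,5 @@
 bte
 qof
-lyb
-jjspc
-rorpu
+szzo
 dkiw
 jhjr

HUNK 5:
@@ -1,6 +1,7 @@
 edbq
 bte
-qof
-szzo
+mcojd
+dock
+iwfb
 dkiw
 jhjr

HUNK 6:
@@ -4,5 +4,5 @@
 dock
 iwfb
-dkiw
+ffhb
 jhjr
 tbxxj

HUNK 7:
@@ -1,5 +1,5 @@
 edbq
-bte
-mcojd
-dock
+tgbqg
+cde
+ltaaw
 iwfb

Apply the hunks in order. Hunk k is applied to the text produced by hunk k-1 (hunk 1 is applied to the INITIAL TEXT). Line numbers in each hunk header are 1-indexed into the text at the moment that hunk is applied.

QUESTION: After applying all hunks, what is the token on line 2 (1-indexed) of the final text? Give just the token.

Answer: tgbqg

Derivation:
Hunk 1: at line 6 remove [ddh,hlhby,ouyg] add [ufd,zvaij,rau] -> 10 lines: edbq bte qof lyb jjspc rmk ufd zvaij rau tbxxj
Hunk 2: at line 4 remove [rmk,ufd] add [abfc] -> 9 lines: edbq bte qof lyb jjspc abfc zvaij rau tbxxj
Hunk 3: at line 5 remove [abfc,zvaij,rau] add [rorpu,dkiw,jhjr] -> 9 lines: edbq bte qof lyb jjspc rorpu dkiw jhjr tbxxj
Hunk 4: at line 2 remove [lyb,jjspc,rorpu] add [szzo] -> 7 lines: edbq bte qof szzo dkiw jhjr tbxxj
Hunk 5: at line 1 remove [qof,szzo] add [mcojd,dock,iwfb] -> 8 lines: edbq bte mcojd dock iwfb dkiw jhjr tbxxj
Hunk 6: at line 4 remove [dkiw] add [ffhb] -> 8 lines: edbq bte mcojd dock iwfb ffhb jhjr tbxxj
Hunk 7: at line 1 remove [bte,mcojd,dock] add [tgbqg,cde,ltaaw] -> 8 lines: edbq tgbqg cde ltaaw iwfb ffhb jhjr tbxxj
Final line 2: tgbqg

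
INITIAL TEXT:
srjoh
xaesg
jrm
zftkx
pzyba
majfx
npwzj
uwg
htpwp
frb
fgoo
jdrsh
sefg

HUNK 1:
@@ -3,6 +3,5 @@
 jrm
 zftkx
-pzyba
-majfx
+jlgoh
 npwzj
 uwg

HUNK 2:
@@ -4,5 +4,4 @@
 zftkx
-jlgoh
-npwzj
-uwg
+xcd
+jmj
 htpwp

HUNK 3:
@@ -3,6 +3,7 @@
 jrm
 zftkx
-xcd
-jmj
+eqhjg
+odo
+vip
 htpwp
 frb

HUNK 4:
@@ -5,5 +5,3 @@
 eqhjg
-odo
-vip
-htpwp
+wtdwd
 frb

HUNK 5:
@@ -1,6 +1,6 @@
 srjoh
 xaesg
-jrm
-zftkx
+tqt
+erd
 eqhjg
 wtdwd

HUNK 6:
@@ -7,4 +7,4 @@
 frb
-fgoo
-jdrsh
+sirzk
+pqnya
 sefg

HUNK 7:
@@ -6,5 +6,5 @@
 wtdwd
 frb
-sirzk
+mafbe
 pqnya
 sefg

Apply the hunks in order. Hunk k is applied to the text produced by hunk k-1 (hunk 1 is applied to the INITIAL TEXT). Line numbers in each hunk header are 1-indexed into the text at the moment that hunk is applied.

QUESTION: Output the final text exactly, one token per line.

Hunk 1: at line 3 remove [pzyba,majfx] add [jlgoh] -> 12 lines: srjoh xaesg jrm zftkx jlgoh npwzj uwg htpwp frb fgoo jdrsh sefg
Hunk 2: at line 4 remove [jlgoh,npwzj,uwg] add [xcd,jmj] -> 11 lines: srjoh xaesg jrm zftkx xcd jmj htpwp frb fgoo jdrsh sefg
Hunk 3: at line 3 remove [xcd,jmj] add [eqhjg,odo,vip] -> 12 lines: srjoh xaesg jrm zftkx eqhjg odo vip htpwp frb fgoo jdrsh sefg
Hunk 4: at line 5 remove [odo,vip,htpwp] add [wtdwd] -> 10 lines: srjoh xaesg jrm zftkx eqhjg wtdwd frb fgoo jdrsh sefg
Hunk 5: at line 1 remove [jrm,zftkx] add [tqt,erd] -> 10 lines: srjoh xaesg tqt erd eqhjg wtdwd frb fgoo jdrsh sefg
Hunk 6: at line 7 remove [fgoo,jdrsh] add [sirzk,pqnya] -> 10 lines: srjoh xaesg tqt erd eqhjg wtdwd frb sirzk pqnya sefg
Hunk 7: at line 6 remove [sirzk] add [mafbe] -> 10 lines: srjoh xaesg tqt erd eqhjg wtdwd frb mafbe pqnya sefg

Answer: srjoh
xaesg
tqt
erd
eqhjg
wtdwd
frb
mafbe
pqnya
sefg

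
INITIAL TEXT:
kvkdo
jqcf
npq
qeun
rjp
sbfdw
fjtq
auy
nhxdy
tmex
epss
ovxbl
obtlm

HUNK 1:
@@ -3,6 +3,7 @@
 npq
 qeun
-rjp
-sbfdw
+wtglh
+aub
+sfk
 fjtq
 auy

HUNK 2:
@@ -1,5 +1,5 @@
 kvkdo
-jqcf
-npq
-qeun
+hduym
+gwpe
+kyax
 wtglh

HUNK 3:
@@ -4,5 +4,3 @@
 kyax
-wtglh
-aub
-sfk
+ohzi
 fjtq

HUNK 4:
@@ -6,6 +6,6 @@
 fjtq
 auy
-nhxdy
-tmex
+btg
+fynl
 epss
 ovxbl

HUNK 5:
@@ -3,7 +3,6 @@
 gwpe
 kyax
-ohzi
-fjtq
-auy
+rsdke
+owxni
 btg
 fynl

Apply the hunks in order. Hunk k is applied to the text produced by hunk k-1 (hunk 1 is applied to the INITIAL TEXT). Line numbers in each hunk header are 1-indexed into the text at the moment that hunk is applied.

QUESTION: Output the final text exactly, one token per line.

Answer: kvkdo
hduym
gwpe
kyax
rsdke
owxni
btg
fynl
epss
ovxbl
obtlm

Derivation:
Hunk 1: at line 3 remove [rjp,sbfdw] add [wtglh,aub,sfk] -> 14 lines: kvkdo jqcf npq qeun wtglh aub sfk fjtq auy nhxdy tmex epss ovxbl obtlm
Hunk 2: at line 1 remove [jqcf,npq,qeun] add [hduym,gwpe,kyax] -> 14 lines: kvkdo hduym gwpe kyax wtglh aub sfk fjtq auy nhxdy tmex epss ovxbl obtlm
Hunk 3: at line 4 remove [wtglh,aub,sfk] add [ohzi] -> 12 lines: kvkdo hduym gwpe kyax ohzi fjtq auy nhxdy tmex epss ovxbl obtlm
Hunk 4: at line 6 remove [nhxdy,tmex] add [btg,fynl] -> 12 lines: kvkdo hduym gwpe kyax ohzi fjtq auy btg fynl epss ovxbl obtlm
Hunk 5: at line 3 remove [ohzi,fjtq,auy] add [rsdke,owxni] -> 11 lines: kvkdo hduym gwpe kyax rsdke owxni btg fynl epss ovxbl obtlm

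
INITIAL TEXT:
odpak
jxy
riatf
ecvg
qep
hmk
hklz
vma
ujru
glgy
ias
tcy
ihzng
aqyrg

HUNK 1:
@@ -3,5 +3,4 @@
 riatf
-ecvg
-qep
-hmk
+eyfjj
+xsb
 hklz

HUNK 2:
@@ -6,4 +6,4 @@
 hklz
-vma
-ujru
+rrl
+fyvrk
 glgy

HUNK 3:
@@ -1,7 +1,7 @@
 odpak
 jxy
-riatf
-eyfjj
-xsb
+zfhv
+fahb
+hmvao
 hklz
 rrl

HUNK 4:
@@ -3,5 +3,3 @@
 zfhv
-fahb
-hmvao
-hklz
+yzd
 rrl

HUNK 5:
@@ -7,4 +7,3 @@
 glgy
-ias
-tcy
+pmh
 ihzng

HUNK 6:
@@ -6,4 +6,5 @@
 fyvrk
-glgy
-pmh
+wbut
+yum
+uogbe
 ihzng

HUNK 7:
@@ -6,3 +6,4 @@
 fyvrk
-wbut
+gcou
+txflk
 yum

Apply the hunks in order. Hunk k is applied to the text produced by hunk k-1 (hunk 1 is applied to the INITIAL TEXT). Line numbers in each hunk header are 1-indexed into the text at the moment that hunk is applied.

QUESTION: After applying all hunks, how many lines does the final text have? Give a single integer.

Hunk 1: at line 3 remove [ecvg,qep,hmk] add [eyfjj,xsb] -> 13 lines: odpak jxy riatf eyfjj xsb hklz vma ujru glgy ias tcy ihzng aqyrg
Hunk 2: at line 6 remove [vma,ujru] add [rrl,fyvrk] -> 13 lines: odpak jxy riatf eyfjj xsb hklz rrl fyvrk glgy ias tcy ihzng aqyrg
Hunk 3: at line 1 remove [riatf,eyfjj,xsb] add [zfhv,fahb,hmvao] -> 13 lines: odpak jxy zfhv fahb hmvao hklz rrl fyvrk glgy ias tcy ihzng aqyrg
Hunk 4: at line 3 remove [fahb,hmvao,hklz] add [yzd] -> 11 lines: odpak jxy zfhv yzd rrl fyvrk glgy ias tcy ihzng aqyrg
Hunk 5: at line 7 remove [ias,tcy] add [pmh] -> 10 lines: odpak jxy zfhv yzd rrl fyvrk glgy pmh ihzng aqyrg
Hunk 6: at line 6 remove [glgy,pmh] add [wbut,yum,uogbe] -> 11 lines: odpak jxy zfhv yzd rrl fyvrk wbut yum uogbe ihzng aqyrg
Hunk 7: at line 6 remove [wbut] add [gcou,txflk] -> 12 lines: odpak jxy zfhv yzd rrl fyvrk gcou txflk yum uogbe ihzng aqyrg
Final line count: 12

Answer: 12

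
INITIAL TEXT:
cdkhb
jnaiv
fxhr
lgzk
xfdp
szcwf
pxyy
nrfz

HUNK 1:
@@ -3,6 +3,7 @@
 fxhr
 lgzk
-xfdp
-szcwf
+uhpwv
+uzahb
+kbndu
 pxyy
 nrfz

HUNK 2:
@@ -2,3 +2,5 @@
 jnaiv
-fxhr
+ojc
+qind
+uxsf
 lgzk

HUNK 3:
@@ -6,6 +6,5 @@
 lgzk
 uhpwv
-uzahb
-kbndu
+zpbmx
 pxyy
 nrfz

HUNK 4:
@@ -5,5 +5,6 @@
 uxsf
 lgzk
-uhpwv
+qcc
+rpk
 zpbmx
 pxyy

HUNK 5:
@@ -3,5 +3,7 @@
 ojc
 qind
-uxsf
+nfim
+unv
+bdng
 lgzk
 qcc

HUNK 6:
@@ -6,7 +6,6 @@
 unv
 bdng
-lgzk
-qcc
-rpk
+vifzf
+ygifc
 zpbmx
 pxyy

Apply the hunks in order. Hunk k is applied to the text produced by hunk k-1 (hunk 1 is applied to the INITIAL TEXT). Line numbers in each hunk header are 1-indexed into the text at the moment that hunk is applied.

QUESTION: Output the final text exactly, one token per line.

Hunk 1: at line 3 remove [xfdp,szcwf] add [uhpwv,uzahb,kbndu] -> 9 lines: cdkhb jnaiv fxhr lgzk uhpwv uzahb kbndu pxyy nrfz
Hunk 2: at line 2 remove [fxhr] add [ojc,qind,uxsf] -> 11 lines: cdkhb jnaiv ojc qind uxsf lgzk uhpwv uzahb kbndu pxyy nrfz
Hunk 3: at line 6 remove [uzahb,kbndu] add [zpbmx] -> 10 lines: cdkhb jnaiv ojc qind uxsf lgzk uhpwv zpbmx pxyy nrfz
Hunk 4: at line 5 remove [uhpwv] add [qcc,rpk] -> 11 lines: cdkhb jnaiv ojc qind uxsf lgzk qcc rpk zpbmx pxyy nrfz
Hunk 5: at line 3 remove [uxsf] add [nfim,unv,bdng] -> 13 lines: cdkhb jnaiv ojc qind nfim unv bdng lgzk qcc rpk zpbmx pxyy nrfz
Hunk 6: at line 6 remove [lgzk,qcc,rpk] add [vifzf,ygifc] -> 12 lines: cdkhb jnaiv ojc qind nfim unv bdng vifzf ygifc zpbmx pxyy nrfz

Answer: cdkhb
jnaiv
ojc
qind
nfim
unv
bdng
vifzf
ygifc
zpbmx
pxyy
nrfz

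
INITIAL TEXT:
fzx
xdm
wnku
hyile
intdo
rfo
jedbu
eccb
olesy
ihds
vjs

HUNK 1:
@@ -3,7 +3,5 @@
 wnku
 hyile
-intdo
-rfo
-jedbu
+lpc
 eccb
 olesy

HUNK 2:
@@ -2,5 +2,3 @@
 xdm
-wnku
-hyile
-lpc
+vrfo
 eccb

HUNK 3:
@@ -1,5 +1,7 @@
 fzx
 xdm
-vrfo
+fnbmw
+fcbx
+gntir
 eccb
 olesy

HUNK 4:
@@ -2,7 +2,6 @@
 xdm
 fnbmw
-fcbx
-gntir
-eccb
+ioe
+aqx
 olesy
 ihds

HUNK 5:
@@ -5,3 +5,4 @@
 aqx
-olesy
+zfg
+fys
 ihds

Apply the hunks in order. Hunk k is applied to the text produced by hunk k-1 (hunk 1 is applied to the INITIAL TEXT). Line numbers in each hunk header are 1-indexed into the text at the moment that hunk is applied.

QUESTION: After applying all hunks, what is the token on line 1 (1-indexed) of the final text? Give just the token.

Answer: fzx

Derivation:
Hunk 1: at line 3 remove [intdo,rfo,jedbu] add [lpc] -> 9 lines: fzx xdm wnku hyile lpc eccb olesy ihds vjs
Hunk 2: at line 2 remove [wnku,hyile,lpc] add [vrfo] -> 7 lines: fzx xdm vrfo eccb olesy ihds vjs
Hunk 3: at line 1 remove [vrfo] add [fnbmw,fcbx,gntir] -> 9 lines: fzx xdm fnbmw fcbx gntir eccb olesy ihds vjs
Hunk 4: at line 2 remove [fcbx,gntir,eccb] add [ioe,aqx] -> 8 lines: fzx xdm fnbmw ioe aqx olesy ihds vjs
Hunk 5: at line 5 remove [olesy] add [zfg,fys] -> 9 lines: fzx xdm fnbmw ioe aqx zfg fys ihds vjs
Final line 1: fzx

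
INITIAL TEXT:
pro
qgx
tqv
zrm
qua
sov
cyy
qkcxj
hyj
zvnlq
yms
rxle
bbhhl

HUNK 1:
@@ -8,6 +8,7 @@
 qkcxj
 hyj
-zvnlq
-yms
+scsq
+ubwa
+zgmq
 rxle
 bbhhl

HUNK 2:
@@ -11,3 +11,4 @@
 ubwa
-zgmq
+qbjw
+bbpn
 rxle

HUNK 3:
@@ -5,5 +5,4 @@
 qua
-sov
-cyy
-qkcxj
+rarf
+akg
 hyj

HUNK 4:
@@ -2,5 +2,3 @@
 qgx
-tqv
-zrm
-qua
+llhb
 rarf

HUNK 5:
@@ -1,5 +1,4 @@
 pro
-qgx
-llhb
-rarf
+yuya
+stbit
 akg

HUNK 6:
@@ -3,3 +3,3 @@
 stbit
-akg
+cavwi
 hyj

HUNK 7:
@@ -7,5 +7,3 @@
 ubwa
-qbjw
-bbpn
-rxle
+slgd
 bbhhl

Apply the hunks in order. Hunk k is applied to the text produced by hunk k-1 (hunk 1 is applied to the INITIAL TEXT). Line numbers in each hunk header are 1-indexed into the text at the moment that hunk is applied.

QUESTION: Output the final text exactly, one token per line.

Hunk 1: at line 8 remove [zvnlq,yms] add [scsq,ubwa,zgmq] -> 14 lines: pro qgx tqv zrm qua sov cyy qkcxj hyj scsq ubwa zgmq rxle bbhhl
Hunk 2: at line 11 remove [zgmq] add [qbjw,bbpn] -> 15 lines: pro qgx tqv zrm qua sov cyy qkcxj hyj scsq ubwa qbjw bbpn rxle bbhhl
Hunk 3: at line 5 remove [sov,cyy,qkcxj] add [rarf,akg] -> 14 lines: pro qgx tqv zrm qua rarf akg hyj scsq ubwa qbjw bbpn rxle bbhhl
Hunk 4: at line 2 remove [tqv,zrm,qua] add [llhb] -> 12 lines: pro qgx llhb rarf akg hyj scsq ubwa qbjw bbpn rxle bbhhl
Hunk 5: at line 1 remove [qgx,llhb,rarf] add [yuya,stbit] -> 11 lines: pro yuya stbit akg hyj scsq ubwa qbjw bbpn rxle bbhhl
Hunk 6: at line 3 remove [akg] add [cavwi] -> 11 lines: pro yuya stbit cavwi hyj scsq ubwa qbjw bbpn rxle bbhhl
Hunk 7: at line 7 remove [qbjw,bbpn,rxle] add [slgd] -> 9 lines: pro yuya stbit cavwi hyj scsq ubwa slgd bbhhl

Answer: pro
yuya
stbit
cavwi
hyj
scsq
ubwa
slgd
bbhhl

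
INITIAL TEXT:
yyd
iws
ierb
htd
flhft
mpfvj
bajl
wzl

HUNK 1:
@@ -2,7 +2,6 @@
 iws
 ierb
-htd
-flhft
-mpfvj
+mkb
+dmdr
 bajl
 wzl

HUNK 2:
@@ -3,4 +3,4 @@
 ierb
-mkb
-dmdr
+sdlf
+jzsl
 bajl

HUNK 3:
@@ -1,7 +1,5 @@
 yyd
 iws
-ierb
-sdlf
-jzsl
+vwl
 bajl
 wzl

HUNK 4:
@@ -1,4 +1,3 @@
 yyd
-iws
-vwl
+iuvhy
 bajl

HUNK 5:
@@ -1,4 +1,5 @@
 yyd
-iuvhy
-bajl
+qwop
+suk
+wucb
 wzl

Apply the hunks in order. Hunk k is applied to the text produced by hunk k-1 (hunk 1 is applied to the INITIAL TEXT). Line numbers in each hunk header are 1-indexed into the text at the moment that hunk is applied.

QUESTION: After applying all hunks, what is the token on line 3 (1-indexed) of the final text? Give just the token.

Answer: suk

Derivation:
Hunk 1: at line 2 remove [htd,flhft,mpfvj] add [mkb,dmdr] -> 7 lines: yyd iws ierb mkb dmdr bajl wzl
Hunk 2: at line 3 remove [mkb,dmdr] add [sdlf,jzsl] -> 7 lines: yyd iws ierb sdlf jzsl bajl wzl
Hunk 3: at line 1 remove [ierb,sdlf,jzsl] add [vwl] -> 5 lines: yyd iws vwl bajl wzl
Hunk 4: at line 1 remove [iws,vwl] add [iuvhy] -> 4 lines: yyd iuvhy bajl wzl
Hunk 5: at line 1 remove [iuvhy,bajl] add [qwop,suk,wucb] -> 5 lines: yyd qwop suk wucb wzl
Final line 3: suk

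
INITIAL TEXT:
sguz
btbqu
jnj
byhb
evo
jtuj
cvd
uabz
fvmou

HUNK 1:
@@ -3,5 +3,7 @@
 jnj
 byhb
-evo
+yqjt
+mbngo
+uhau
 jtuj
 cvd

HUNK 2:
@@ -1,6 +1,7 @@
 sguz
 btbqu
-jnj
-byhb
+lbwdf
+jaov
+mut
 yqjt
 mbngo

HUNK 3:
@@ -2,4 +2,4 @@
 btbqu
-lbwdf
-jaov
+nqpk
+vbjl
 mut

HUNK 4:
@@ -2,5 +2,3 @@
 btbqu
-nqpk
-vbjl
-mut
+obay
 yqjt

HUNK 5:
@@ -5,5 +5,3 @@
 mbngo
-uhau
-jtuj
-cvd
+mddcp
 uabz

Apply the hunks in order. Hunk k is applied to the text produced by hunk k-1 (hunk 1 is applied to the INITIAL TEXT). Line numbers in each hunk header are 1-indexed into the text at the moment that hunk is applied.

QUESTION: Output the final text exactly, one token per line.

Answer: sguz
btbqu
obay
yqjt
mbngo
mddcp
uabz
fvmou

Derivation:
Hunk 1: at line 3 remove [evo] add [yqjt,mbngo,uhau] -> 11 lines: sguz btbqu jnj byhb yqjt mbngo uhau jtuj cvd uabz fvmou
Hunk 2: at line 1 remove [jnj,byhb] add [lbwdf,jaov,mut] -> 12 lines: sguz btbqu lbwdf jaov mut yqjt mbngo uhau jtuj cvd uabz fvmou
Hunk 3: at line 2 remove [lbwdf,jaov] add [nqpk,vbjl] -> 12 lines: sguz btbqu nqpk vbjl mut yqjt mbngo uhau jtuj cvd uabz fvmou
Hunk 4: at line 2 remove [nqpk,vbjl,mut] add [obay] -> 10 lines: sguz btbqu obay yqjt mbngo uhau jtuj cvd uabz fvmou
Hunk 5: at line 5 remove [uhau,jtuj,cvd] add [mddcp] -> 8 lines: sguz btbqu obay yqjt mbngo mddcp uabz fvmou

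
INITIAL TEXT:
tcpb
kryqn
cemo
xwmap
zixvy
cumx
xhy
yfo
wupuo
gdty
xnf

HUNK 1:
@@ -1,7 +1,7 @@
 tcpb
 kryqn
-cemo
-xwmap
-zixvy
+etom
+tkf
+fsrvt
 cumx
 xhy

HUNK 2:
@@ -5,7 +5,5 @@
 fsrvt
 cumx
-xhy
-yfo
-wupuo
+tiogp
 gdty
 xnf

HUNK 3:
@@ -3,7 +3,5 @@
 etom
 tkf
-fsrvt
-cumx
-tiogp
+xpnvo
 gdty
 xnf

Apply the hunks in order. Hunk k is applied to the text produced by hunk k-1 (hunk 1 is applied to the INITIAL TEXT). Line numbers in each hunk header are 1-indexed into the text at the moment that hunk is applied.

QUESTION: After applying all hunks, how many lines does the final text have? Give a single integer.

Hunk 1: at line 1 remove [cemo,xwmap,zixvy] add [etom,tkf,fsrvt] -> 11 lines: tcpb kryqn etom tkf fsrvt cumx xhy yfo wupuo gdty xnf
Hunk 2: at line 5 remove [xhy,yfo,wupuo] add [tiogp] -> 9 lines: tcpb kryqn etom tkf fsrvt cumx tiogp gdty xnf
Hunk 3: at line 3 remove [fsrvt,cumx,tiogp] add [xpnvo] -> 7 lines: tcpb kryqn etom tkf xpnvo gdty xnf
Final line count: 7

Answer: 7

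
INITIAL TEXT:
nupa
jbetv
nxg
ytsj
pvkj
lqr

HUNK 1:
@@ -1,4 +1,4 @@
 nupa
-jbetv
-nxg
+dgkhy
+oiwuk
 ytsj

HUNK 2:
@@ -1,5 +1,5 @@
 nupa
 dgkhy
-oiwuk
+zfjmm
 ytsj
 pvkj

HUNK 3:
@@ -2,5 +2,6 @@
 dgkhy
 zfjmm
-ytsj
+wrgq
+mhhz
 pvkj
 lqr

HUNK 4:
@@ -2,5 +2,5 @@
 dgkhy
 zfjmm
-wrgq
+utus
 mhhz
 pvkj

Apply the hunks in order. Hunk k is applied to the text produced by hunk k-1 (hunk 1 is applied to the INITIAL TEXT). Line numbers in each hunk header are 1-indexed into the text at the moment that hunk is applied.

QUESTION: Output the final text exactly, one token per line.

Hunk 1: at line 1 remove [jbetv,nxg] add [dgkhy,oiwuk] -> 6 lines: nupa dgkhy oiwuk ytsj pvkj lqr
Hunk 2: at line 1 remove [oiwuk] add [zfjmm] -> 6 lines: nupa dgkhy zfjmm ytsj pvkj lqr
Hunk 3: at line 2 remove [ytsj] add [wrgq,mhhz] -> 7 lines: nupa dgkhy zfjmm wrgq mhhz pvkj lqr
Hunk 4: at line 2 remove [wrgq] add [utus] -> 7 lines: nupa dgkhy zfjmm utus mhhz pvkj lqr

Answer: nupa
dgkhy
zfjmm
utus
mhhz
pvkj
lqr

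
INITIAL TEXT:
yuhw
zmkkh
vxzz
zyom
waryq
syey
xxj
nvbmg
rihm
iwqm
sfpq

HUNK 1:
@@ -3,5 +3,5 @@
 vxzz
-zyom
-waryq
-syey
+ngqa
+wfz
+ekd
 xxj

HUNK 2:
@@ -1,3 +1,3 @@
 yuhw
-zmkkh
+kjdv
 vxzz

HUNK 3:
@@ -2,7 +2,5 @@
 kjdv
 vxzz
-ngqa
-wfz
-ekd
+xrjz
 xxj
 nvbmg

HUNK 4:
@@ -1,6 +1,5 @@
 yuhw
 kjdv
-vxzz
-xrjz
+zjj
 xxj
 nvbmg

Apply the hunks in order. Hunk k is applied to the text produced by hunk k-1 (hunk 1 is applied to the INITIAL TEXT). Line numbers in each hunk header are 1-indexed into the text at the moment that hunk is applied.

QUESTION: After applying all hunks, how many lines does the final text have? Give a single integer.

Hunk 1: at line 3 remove [zyom,waryq,syey] add [ngqa,wfz,ekd] -> 11 lines: yuhw zmkkh vxzz ngqa wfz ekd xxj nvbmg rihm iwqm sfpq
Hunk 2: at line 1 remove [zmkkh] add [kjdv] -> 11 lines: yuhw kjdv vxzz ngqa wfz ekd xxj nvbmg rihm iwqm sfpq
Hunk 3: at line 2 remove [ngqa,wfz,ekd] add [xrjz] -> 9 lines: yuhw kjdv vxzz xrjz xxj nvbmg rihm iwqm sfpq
Hunk 4: at line 1 remove [vxzz,xrjz] add [zjj] -> 8 lines: yuhw kjdv zjj xxj nvbmg rihm iwqm sfpq
Final line count: 8

Answer: 8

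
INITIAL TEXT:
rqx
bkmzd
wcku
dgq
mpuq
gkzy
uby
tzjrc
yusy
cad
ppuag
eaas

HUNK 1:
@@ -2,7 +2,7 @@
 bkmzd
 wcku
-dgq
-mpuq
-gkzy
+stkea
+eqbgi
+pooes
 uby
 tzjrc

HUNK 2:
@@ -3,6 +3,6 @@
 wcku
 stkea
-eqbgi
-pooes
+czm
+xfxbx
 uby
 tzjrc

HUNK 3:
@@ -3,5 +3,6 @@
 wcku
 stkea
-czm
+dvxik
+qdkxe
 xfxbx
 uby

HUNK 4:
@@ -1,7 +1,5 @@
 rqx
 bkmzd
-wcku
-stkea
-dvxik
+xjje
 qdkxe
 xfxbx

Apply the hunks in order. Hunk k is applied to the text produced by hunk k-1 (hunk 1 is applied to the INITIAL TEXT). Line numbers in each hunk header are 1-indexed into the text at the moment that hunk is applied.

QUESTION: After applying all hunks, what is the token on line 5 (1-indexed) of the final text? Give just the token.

Answer: xfxbx

Derivation:
Hunk 1: at line 2 remove [dgq,mpuq,gkzy] add [stkea,eqbgi,pooes] -> 12 lines: rqx bkmzd wcku stkea eqbgi pooes uby tzjrc yusy cad ppuag eaas
Hunk 2: at line 3 remove [eqbgi,pooes] add [czm,xfxbx] -> 12 lines: rqx bkmzd wcku stkea czm xfxbx uby tzjrc yusy cad ppuag eaas
Hunk 3: at line 3 remove [czm] add [dvxik,qdkxe] -> 13 lines: rqx bkmzd wcku stkea dvxik qdkxe xfxbx uby tzjrc yusy cad ppuag eaas
Hunk 4: at line 1 remove [wcku,stkea,dvxik] add [xjje] -> 11 lines: rqx bkmzd xjje qdkxe xfxbx uby tzjrc yusy cad ppuag eaas
Final line 5: xfxbx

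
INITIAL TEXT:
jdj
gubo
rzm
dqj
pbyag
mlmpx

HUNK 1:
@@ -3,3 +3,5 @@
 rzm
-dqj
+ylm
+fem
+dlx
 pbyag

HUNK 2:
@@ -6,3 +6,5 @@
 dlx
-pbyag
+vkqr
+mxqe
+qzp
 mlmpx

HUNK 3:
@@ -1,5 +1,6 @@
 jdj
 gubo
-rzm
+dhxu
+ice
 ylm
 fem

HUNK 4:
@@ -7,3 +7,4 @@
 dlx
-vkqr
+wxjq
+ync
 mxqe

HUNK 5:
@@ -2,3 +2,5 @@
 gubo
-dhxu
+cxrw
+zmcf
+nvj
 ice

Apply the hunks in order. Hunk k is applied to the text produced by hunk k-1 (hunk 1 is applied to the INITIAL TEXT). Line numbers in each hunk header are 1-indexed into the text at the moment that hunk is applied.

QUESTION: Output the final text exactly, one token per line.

Hunk 1: at line 3 remove [dqj] add [ylm,fem,dlx] -> 8 lines: jdj gubo rzm ylm fem dlx pbyag mlmpx
Hunk 2: at line 6 remove [pbyag] add [vkqr,mxqe,qzp] -> 10 lines: jdj gubo rzm ylm fem dlx vkqr mxqe qzp mlmpx
Hunk 3: at line 1 remove [rzm] add [dhxu,ice] -> 11 lines: jdj gubo dhxu ice ylm fem dlx vkqr mxqe qzp mlmpx
Hunk 4: at line 7 remove [vkqr] add [wxjq,ync] -> 12 lines: jdj gubo dhxu ice ylm fem dlx wxjq ync mxqe qzp mlmpx
Hunk 5: at line 2 remove [dhxu] add [cxrw,zmcf,nvj] -> 14 lines: jdj gubo cxrw zmcf nvj ice ylm fem dlx wxjq ync mxqe qzp mlmpx

Answer: jdj
gubo
cxrw
zmcf
nvj
ice
ylm
fem
dlx
wxjq
ync
mxqe
qzp
mlmpx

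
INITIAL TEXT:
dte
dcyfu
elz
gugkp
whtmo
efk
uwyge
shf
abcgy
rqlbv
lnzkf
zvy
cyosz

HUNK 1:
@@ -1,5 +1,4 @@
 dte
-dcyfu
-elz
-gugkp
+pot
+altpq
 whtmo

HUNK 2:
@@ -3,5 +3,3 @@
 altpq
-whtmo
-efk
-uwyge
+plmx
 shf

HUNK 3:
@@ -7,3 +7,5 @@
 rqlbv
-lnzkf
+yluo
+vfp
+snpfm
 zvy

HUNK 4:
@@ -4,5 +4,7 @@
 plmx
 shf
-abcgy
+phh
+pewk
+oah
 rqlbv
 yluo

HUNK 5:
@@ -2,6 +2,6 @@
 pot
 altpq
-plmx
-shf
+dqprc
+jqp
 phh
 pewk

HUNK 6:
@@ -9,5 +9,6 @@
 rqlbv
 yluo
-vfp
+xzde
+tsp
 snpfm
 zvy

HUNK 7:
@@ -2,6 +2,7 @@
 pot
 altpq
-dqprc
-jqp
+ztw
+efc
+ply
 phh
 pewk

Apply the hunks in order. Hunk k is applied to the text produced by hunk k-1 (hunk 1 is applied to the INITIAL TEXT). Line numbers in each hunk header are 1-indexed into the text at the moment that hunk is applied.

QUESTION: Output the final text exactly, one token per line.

Answer: dte
pot
altpq
ztw
efc
ply
phh
pewk
oah
rqlbv
yluo
xzde
tsp
snpfm
zvy
cyosz

Derivation:
Hunk 1: at line 1 remove [dcyfu,elz,gugkp] add [pot,altpq] -> 12 lines: dte pot altpq whtmo efk uwyge shf abcgy rqlbv lnzkf zvy cyosz
Hunk 2: at line 3 remove [whtmo,efk,uwyge] add [plmx] -> 10 lines: dte pot altpq plmx shf abcgy rqlbv lnzkf zvy cyosz
Hunk 3: at line 7 remove [lnzkf] add [yluo,vfp,snpfm] -> 12 lines: dte pot altpq plmx shf abcgy rqlbv yluo vfp snpfm zvy cyosz
Hunk 4: at line 4 remove [abcgy] add [phh,pewk,oah] -> 14 lines: dte pot altpq plmx shf phh pewk oah rqlbv yluo vfp snpfm zvy cyosz
Hunk 5: at line 2 remove [plmx,shf] add [dqprc,jqp] -> 14 lines: dte pot altpq dqprc jqp phh pewk oah rqlbv yluo vfp snpfm zvy cyosz
Hunk 6: at line 9 remove [vfp] add [xzde,tsp] -> 15 lines: dte pot altpq dqprc jqp phh pewk oah rqlbv yluo xzde tsp snpfm zvy cyosz
Hunk 7: at line 2 remove [dqprc,jqp] add [ztw,efc,ply] -> 16 lines: dte pot altpq ztw efc ply phh pewk oah rqlbv yluo xzde tsp snpfm zvy cyosz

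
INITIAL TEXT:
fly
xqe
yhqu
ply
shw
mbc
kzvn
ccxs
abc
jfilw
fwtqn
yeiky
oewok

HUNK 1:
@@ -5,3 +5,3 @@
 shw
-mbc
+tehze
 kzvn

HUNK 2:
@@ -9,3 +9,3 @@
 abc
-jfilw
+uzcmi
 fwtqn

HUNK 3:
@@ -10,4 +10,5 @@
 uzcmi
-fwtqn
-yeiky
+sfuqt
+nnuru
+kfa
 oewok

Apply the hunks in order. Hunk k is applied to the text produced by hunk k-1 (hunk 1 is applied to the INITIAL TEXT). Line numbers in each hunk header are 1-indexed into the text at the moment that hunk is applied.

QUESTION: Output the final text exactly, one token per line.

Answer: fly
xqe
yhqu
ply
shw
tehze
kzvn
ccxs
abc
uzcmi
sfuqt
nnuru
kfa
oewok

Derivation:
Hunk 1: at line 5 remove [mbc] add [tehze] -> 13 lines: fly xqe yhqu ply shw tehze kzvn ccxs abc jfilw fwtqn yeiky oewok
Hunk 2: at line 9 remove [jfilw] add [uzcmi] -> 13 lines: fly xqe yhqu ply shw tehze kzvn ccxs abc uzcmi fwtqn yeiky oewok
Hunk 3: at line 10 remove [fwtqn,yeiky] add [sfuqt,nnuru,kfa] -> 14 lines: fly xqe yhqu ply shw tehze kzvn ccxs abc uzcmi sfuqt nnuru kfa oewok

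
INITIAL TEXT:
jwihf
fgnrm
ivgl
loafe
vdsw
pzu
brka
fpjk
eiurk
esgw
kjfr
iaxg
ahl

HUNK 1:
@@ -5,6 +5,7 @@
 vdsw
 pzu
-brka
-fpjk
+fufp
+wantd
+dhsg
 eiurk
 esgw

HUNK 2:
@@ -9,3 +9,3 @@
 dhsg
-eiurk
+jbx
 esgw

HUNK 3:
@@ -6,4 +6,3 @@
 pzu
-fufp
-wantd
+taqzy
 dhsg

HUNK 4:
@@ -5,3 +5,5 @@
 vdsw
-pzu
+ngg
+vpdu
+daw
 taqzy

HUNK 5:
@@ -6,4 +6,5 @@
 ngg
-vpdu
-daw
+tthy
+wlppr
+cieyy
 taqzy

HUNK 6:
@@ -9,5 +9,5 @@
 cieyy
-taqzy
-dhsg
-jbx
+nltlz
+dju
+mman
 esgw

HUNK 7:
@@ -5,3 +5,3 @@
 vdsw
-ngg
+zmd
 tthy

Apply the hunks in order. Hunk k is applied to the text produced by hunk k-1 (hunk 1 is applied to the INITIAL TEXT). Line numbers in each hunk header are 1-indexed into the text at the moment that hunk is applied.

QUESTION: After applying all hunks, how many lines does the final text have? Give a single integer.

Hunk 1: at line 5 remove [brka,fpjk] add [fufp,wantd,dhsg] -> 14 lines: jwihf fgnrm ivgl loafe vdsw pzu fufp wantd dhsg eiurk esgw kjfr iaxg ahl
Hunk 2: at line 9 remove [eiurk] add [jbx] -> 14 lines: jwihf fgnrm ivgl loafe vdsw pzu fufp wantd dhsg jbx esgw kjfr iaxg ahl
Hunk 3: at line 6 remove [fufp,wantd] add [taqzy] -> 13 lines: jwihf fgnrm ivgl loafe vdsw pzu taqzy dhsg jbx esgw kjfr iaxg ahl
Hunk 4: at line 5 remove [pzu] add [ngg,vpdu,daw] -> 15 lines: jwihf fgnrm ivgl loafe vdsw ngg vpdu daw taqzy dhsg jbx esgw kjfr iaxg ahl
Hunk 5: at line 6 remove [vpdu,daw] add [tthy,wlppr,cieyy] -> 16 lines: jwihf fgnrm ivgl loafe vdsw ngg tthy wlppr cieyy taqzy dhsg jbx esgw kjfr iaxg ahl
Hunk 6: at line 9 remove [taqzy,dhsg,jbx] add [nltlz,dju,mman] -> 16 lines: jwihf fgnrm ivgl loafe vdsw ngg tthy wlppr cieyy nltlz dju mman esgw kjfr iaxg ahl
Hunk 7: at line 5 remove [ngg] add [zmd] -> 16 lines: jwihf fgnrm ivgl loafe vdsw zmd tthy wlppr cieyy nltlz dju mman esgw kjfr iaxg ahl
Final line count: 16

Answer: 16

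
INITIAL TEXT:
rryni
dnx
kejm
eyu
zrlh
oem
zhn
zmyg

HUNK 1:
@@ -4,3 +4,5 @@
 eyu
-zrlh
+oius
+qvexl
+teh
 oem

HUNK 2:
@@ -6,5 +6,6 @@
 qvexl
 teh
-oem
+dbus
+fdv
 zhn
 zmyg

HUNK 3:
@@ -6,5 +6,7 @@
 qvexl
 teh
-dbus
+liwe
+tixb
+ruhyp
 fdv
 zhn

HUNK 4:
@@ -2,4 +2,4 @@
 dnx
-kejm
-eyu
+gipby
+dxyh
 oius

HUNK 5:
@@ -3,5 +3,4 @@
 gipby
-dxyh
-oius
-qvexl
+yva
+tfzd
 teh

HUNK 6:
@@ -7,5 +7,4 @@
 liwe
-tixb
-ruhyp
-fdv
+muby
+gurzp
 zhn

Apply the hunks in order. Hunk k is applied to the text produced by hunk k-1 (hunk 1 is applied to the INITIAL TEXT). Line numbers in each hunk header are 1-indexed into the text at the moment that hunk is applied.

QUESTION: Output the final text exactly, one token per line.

Answer: rryni
dnx
gipby
yva
tfzd
teh
liwe
muby
gurzp
zhn
zmyg

Derivation:
Hunk 1: at line 4 remove [zrlh] add [oius,qvexl,teh] -> 10 lines: rryni dnx kejm eyu oius qvexl teh oem zhn zmyg
Hunk 2: at line 6 remove [oem] add [dbus,fdv] -> 11 lines: rryni dnx kejm eyu oius qvexl teh dbus fdv zhn zmyg
Hunk 3: at line 6 remove [dbus] add [liwe,tixb,ruhyp] -> 13 lines: rryni dnx kejm eyu oius qvexl teh liwe tixb ruhyp fdv zhn zmyg
Hunk 4: at line 2 remove [kejm,eyu] add [gipby,dxyh] -> 13 lines: rryni dnx gipby dxyh oius qvexl teh liwe tixb ruhyp fdv zhn zmyg
Hunk 5: at line 3 remove [dxyh,oius,qvexl] add [yva,tfzd] -> 12 lines: rryni dnx gipby yva tfzd teh liwe tixb ruhyp fdv zhn zmyg
Hunk 6: at line 7 remove [tixb,ruhyp,fdv] add [muby,gurzp] -> 11 lines: rryni dnx gipby yva tfzd teh liwe muby gurzp zhn zmyg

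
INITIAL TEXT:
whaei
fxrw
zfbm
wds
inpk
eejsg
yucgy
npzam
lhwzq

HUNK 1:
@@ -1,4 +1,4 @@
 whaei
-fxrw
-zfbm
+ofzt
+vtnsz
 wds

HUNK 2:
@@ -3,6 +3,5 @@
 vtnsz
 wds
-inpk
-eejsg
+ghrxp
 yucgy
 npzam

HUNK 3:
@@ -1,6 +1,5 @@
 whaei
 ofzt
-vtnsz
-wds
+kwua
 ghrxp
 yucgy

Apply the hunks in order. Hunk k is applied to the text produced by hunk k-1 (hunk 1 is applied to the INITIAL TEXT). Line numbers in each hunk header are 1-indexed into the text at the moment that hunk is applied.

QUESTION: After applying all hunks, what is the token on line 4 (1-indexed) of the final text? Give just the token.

Hunk 1: at line 1 remove [fxrw,zfbm] add [ofzt,vtnsz] -> 9 lines: whaei ofzt vtnsz wds inpk eejsg yucgy npzam lhwzq
Hunk 2: at line 3 remove [inpk,eejsg] add [ghrxp] -> 8 lines: whaei ofzt vtnsz wds ghrxp yucgy npzam lhwzq
Hunk 3: at line 1 remove [vtnsz,wds] add [kwua] -> 7 lines: whaei ofzt kwua ghrxp yucgy npzam lhwzq
Final line 4: ghrxp

Answer: ghrxp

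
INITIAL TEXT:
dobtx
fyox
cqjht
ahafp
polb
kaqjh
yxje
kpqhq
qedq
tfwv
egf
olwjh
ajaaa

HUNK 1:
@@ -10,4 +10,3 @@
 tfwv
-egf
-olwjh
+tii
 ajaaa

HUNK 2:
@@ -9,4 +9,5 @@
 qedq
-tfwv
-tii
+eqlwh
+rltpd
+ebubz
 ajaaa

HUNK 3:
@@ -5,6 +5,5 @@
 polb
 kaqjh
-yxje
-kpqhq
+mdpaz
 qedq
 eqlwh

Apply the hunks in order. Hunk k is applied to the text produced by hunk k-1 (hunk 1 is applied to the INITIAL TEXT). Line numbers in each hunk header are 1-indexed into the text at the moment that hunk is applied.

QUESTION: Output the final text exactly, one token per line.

Answer: dobtx
fyox
cqjht
ahafp
polb
kaqjh
mdpaz
qedq
eqlwh
rltpd
ebubz
ajaaa

Derivation:
Hunk 1: at line 10 remove [egf,olwjh] add [tii] -> 12 lines: dobtx fyox cqjht ahafp polb kaqjh yxje kpqhq qedq tfwv tii ajaaa
Hunk 2: at line 9 remove [tfwv,tii] add [eqlwh,rltpd,ebubz] -> 13 lines: dobtx fyox cqjht ahafp polb kaqjh yxje kpqhq qedq eqlwh rltpd ebubz ajaaa
Hunk 3: at line 5 remove [yxje,kpqhq] add [mdpaz] -> 12 lines: dobtx fyox cqjht ahafp polb kaqjh mdpaz qedq eqlwh rltpd ebubz ajaaa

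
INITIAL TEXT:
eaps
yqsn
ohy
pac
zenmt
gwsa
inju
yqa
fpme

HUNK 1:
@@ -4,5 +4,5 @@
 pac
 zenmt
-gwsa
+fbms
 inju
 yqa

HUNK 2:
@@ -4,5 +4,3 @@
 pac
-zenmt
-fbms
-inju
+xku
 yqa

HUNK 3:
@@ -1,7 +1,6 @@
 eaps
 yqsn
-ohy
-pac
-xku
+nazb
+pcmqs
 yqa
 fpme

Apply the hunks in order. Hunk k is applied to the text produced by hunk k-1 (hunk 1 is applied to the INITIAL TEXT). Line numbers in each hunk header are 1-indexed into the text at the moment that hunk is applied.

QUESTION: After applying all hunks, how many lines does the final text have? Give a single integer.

Hunk 1: at line 4 remove [gwsa] add [fbms] -> 9 lines: eaps yqsn ohy pac zenmt fbms inju yqa fpme
Hunk 2: at line 4 remove [zenmt,fbms,inju] add [xku] -> 7 lines: eaps yqsn ohy pac xku yqa fpme
Hunk 3: at line 1 remove [ohy,pac,xku] add [nazb,pcmqs] -> 6 lines: eaps yqsn nazb pcmqs yqa fpme
Final line count: 6

Answer: 6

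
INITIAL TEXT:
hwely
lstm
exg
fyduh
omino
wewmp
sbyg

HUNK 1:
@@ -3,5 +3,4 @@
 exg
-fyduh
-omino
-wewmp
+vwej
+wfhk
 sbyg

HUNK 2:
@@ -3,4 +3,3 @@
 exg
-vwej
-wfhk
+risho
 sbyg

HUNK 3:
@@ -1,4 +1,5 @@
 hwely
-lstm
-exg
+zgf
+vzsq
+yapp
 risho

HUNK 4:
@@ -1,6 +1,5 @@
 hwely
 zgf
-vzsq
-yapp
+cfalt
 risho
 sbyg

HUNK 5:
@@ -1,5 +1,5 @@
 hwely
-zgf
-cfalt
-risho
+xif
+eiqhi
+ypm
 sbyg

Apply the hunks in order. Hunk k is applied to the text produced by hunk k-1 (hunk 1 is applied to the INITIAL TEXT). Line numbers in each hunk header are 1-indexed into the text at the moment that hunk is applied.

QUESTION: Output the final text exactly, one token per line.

Answer: hwely
xif
eiqhi
ypm
sbyg

Derivation:
Hunk 1: at line 3 remove [fyduh,omino,wewmp] add [vwej,wfhk] -> 6 lines: hwely lstm exg vwej wfhk sbyg
Hunk 2: at line 3 remove [vwej,wfhk] add [risho] -> 5 lines: hwely lstm exg risho sbyg
Hunk 3: at line 1 remove [lstm,exg] add [zgf,vzsq,yapp] -> 6 lines: hwely zgf vzsq yapp risho sbyg
Hunk 4: at line 1 remove [vzsq,yapp] add [cfalt] -> 5 lines: hwely zgf cfalt risho sbyg
Hunk 5: at line 1 remove [zgf,cfalt,risho] add [xif,eiqhi,ypm] -> 5 lines: hwely xif eiqhi ypm sbyg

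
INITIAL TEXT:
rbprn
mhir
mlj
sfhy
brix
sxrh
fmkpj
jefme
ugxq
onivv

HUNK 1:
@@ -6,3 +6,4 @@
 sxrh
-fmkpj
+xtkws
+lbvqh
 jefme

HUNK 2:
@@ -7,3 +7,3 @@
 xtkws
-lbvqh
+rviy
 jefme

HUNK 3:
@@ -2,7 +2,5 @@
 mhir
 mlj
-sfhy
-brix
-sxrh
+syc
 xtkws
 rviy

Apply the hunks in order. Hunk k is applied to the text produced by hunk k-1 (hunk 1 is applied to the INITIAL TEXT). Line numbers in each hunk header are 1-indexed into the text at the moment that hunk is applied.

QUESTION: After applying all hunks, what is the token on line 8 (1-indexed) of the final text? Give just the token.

Hunk 1: at line 6 remove [fmkpj] add [xtkws,lbvqh] -> 11 lines: rbprn mhir mlj sfhy brix sxrh xtkws lbvqh jefme ugxq onivv
Hunk 2: at line 7 remove [lbvqh] add [rviy] -> 11 lines: rbprn mhir mlj sfhy brix sxrh xtkws rviy jefme ugxq onivv
Hunk 3: at line 2 remove [sfhy,brix,sxrh] add [syc] -> 9 lines: rbprn mhir mlj syc xtkws rviy jefme ugxq onivv
Final line 8: ugxq

Answer: ugxq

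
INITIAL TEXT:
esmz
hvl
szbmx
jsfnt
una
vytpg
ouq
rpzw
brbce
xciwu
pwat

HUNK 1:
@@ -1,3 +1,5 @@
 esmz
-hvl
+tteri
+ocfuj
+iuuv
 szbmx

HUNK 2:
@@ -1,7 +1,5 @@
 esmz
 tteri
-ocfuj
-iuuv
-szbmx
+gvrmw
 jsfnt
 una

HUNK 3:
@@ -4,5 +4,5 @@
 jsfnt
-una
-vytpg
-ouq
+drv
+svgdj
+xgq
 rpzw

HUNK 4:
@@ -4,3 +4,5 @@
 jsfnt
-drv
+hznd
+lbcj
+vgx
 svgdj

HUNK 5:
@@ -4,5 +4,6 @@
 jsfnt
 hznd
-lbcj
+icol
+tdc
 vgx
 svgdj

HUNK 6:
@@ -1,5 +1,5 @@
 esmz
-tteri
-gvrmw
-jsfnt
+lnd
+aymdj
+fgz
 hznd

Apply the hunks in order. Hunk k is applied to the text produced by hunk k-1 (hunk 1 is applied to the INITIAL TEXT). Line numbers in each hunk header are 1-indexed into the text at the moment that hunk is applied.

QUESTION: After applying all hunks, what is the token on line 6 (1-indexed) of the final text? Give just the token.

Answer: icol

Derivation:
Hunk 1: at line 1 remove [hvl] add [tteri,ocfuj,iuuv] -> 13 lines: esmz tteri ocfuj iuuv szbmx jsfnt una vytpg ouq rpzw brbce xciwu pwat
Hunk 2: at line 1 remove [ocfuj,iuuv,szbmx] add [gvrmw] -> 11 lines: esmz tteri gvrmw jsfnt una vytpg ouq rpzw brbce xciwu pwat
Hunk 3: at line 4 remove [una,vytpg,ouq] add [drv,svgdj,xgq] -> 11 lines: esmz tteri gvrmw jsfnt drv svgdj xgq rpzw brbce xciwu pwat
Hunk 4: at line 4 remove [drv] add [hznd,lbcj,vgx] -> 13 lines: esmz tteri gvrmw jsfnt hznd lbcj vgx svgdj xgq rpzw brbce xciwu pwat
Hunk 5: at line 4 remove [lbcj] add [icol,tdc] -> 14 lines: esmz tteri gvrmw jsfnt hznd icol tdc vgx svgdj xgq rpzw brbce xciwu pwat
Hunk 6: at line 1 remove [tteri,gvrmw,jsfnt] add [lnd,aymdj,fgz] -> 14 lines: esmz lnd aymdj fgz hznd icol tdc vgx svgdj xgq rpzw brbce xciwu pwat
Final line 6: icol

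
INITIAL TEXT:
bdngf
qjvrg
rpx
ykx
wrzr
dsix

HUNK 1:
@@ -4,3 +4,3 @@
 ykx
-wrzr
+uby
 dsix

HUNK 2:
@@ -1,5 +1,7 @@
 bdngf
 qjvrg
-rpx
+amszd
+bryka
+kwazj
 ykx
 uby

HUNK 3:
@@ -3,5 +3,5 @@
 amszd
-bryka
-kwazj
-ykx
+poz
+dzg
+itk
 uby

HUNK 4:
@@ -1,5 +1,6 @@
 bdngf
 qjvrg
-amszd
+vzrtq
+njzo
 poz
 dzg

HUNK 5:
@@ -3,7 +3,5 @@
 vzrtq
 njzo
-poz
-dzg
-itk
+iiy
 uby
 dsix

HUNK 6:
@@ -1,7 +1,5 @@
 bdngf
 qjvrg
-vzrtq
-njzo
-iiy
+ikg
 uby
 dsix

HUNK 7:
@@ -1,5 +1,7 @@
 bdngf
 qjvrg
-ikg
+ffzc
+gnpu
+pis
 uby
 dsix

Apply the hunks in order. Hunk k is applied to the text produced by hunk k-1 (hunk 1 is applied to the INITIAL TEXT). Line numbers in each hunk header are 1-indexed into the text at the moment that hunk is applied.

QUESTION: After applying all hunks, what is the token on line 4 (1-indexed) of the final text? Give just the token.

Hunk 1: at line 4 remove [wrzr] add [uby] -> 6 lines: bdngf qjvrg rpx ykx uby dsix
Hunk 2: at line 1 remove [rpx] add [amszd,bryka,kwazj] -> 8 lines: bdngf qjvrg amszd bryka kwazj ykx uby dsix
Hunk 3: at line 3 remove [bryka,kwazj,ykx] add [poz,dzg,itk] -> 8 lines: bdngf qjvrg amszd poz dzg itk uby dsix
Hunk 4: at line 1 remove [amszd] add [vzrtq,njzo] -> 9 lines: bdngf qjvrg vzrtq njzo poz dzg itk uby dsix
Hunk 5: at line 3 remove [poz,dzg,itk] add [iiy] -> 7 lines: bdngf qjvrg vzrtq njzo iiy uby dsix
Hunk 6: at line 1 remove [vzrtq,njzo,iiy] add [ikg] -> 5 lines: bdngf qjvrg ikg uby dsix
Hunk 7: at line 1 remove [ikg] add [ffzc,gnpu,pis] -> 7 lines: bdngf qjvrg ffzc gnpu pis uby dsix
Final line 4: gnpu

Answer: gnpu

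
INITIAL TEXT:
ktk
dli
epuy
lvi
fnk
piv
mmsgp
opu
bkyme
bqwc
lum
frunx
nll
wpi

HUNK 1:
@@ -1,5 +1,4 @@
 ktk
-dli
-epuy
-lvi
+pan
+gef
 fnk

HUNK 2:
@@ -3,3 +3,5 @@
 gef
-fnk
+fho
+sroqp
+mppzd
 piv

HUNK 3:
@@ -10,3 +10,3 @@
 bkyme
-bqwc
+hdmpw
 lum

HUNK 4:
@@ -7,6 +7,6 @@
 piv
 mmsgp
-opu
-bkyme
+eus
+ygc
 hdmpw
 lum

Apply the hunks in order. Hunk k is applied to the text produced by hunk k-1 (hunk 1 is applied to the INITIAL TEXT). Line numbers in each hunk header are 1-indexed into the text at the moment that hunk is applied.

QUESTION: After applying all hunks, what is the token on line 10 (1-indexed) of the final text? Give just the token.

Answer: ygc

Derivation:
Hunk 1: at line 1 remove [dli,epuy,lvi] add [pan,gef] -> 13 lines: ktk pan gef fnk piv mmsgp opu bkyme bqwc lum frunx nll wpi
Hunk 2: at line 3 remove [fnk] add [fho,sroqp,mppzd] -> 15 lines: ktk pan gef fho sroqp mppzd piv mmsgp opu bkyme bqwc lum frunx nll wpi
Hunk 3: at line 10 remove [bqwc] add [hdmpw] -> 15 lines: ktk pan gef fho sroqp mppzd piv mmsgp opu bkyme hdmpw lum frunx nll wpi
Hunk 4: at line 7 remove [opu,bkyme] add [eus,ygc] -> 15 lines: ktk pan gef fho sroqp mppzd piv mmsgp eus ygc hdmpw lum frunx nll wpi
Final line 10: ygc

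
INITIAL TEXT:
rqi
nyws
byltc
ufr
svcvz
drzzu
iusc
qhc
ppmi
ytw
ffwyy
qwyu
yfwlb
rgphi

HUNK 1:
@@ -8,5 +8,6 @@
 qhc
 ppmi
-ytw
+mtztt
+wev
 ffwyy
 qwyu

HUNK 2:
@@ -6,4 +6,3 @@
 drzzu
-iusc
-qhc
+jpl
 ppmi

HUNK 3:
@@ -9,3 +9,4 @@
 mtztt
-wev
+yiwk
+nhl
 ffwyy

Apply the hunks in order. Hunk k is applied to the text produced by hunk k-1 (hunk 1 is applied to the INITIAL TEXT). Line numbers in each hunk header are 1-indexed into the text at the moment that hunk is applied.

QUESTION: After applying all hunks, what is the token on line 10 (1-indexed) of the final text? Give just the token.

Hunk 1: at line 8 remove [ytw] add [mtztt,wev] -> 15 lines: rqi nyws byltc ufr svcvz drzzu iusc qhc ppmi mtztt wev ffwyy qwyu yfwlb rgphi
Hunk 2: at line 6 remove [iusc,qhc] add [jpl] -> 14 lines: rqi nyws byltc ufr svcvz drzzu jpl ppmi mtztt wev ffwyy qwyu yfwlb rgphi
Hunk 3: at line 9 remove [wev] add [yiwk,nhl] -> 15 lines: rqi nyws byltc ufr svcvz drzzu jpl ppmi mtztt yiwk nhl ffwyy qwyu yfwlb rgphi
Final line 10: yiwk

Answer: yiwk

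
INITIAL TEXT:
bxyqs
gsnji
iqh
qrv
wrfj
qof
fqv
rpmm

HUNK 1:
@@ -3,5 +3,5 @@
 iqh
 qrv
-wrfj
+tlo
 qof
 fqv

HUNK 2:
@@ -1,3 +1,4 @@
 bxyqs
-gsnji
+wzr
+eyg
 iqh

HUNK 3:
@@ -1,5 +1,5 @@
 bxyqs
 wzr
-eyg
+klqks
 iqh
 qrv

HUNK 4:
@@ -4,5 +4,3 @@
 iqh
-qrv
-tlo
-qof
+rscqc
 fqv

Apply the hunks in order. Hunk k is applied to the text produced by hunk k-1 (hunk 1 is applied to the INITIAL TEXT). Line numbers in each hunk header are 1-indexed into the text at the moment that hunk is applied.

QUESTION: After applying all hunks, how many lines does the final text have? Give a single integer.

Hunk 1: at line 3 remove [wrfj] add [tlo] -> 8 lines: bxyqs gsnji iqh qrv tlo qof fqv rpmm
Hunk 2: at line 1 remove [gsnji] add [wzr,eyg] -> 9 lines: bxyqs wzr eyg iqh qrv tlo qof fqv rpmm
Hunk 3: at line 1 remove [eyg] add [klqks] -> 9 lines: bxyqs wzr klqks iqh qrv tlo qof fqv rpmm
Hunk 4: at line 4 remove [qrv,tlo,qof] add [rscqc] -> 7 lines: bxyqs wzr klqks iqh rscqc fqv rpmm
Final line count: 7

Answer: 7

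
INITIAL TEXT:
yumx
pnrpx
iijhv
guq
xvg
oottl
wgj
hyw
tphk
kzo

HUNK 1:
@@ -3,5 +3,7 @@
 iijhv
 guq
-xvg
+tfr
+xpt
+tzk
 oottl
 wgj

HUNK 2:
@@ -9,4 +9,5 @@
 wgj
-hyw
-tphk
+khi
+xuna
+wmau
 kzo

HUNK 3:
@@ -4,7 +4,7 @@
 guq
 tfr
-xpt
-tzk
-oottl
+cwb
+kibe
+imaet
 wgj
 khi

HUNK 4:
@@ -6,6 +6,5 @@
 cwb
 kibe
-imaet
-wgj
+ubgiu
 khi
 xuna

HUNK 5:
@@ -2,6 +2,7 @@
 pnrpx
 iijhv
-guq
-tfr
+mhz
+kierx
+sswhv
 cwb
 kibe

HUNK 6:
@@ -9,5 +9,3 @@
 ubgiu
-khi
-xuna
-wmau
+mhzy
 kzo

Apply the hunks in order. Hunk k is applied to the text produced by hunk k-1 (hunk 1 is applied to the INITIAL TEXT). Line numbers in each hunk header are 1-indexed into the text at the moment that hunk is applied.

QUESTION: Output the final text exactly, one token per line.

Hunk 1: at line 3 remove [xvg] add [tfr,xpt,tzk] -> 12 lines: yumx pnrpx iijhv guq tfr xpt tzk oottl wgj hyw tphk kzo
Hunk 2: at line 9 remove [hyw,tphk] add [khi,xuna,wmau] -> 13 lines: yumx pnrpx iijhv guq tfr xpt tzk oottl wgj khi xuna wmau kzo
Hunk 3: at line 4 remove [xpt,tzk,oottl] add [cwb,kibe,imaet] -> 13 lines: yumx pnrpx iijhv guq tfr cwb kibe imaet wgj khi xuna wmau kzo
Hunk 4: at line 6 remove [imaet,wgj] add [ubgiu] -> 12 lines: yumx pnrpx iijhv guq tfr cwb kibe ubgiu khi xuna wmau kzo
Hunk 5: at line 2 remove [guq,tfr] add [mhz,kierx,sswhv] -> 13 lines: yumx pnrpx iijhv mhz kierx sswhv cwb kibe ubgiu khi xuna wmau kzo
Hunk 6: at line 9 remove [khi,xuna,wmau] add [mhzy] -> 11 lines: yumx pnrpx iijhv mhz kierx sswhv cwb kibe ubgiu mhzy kzo

Answer: yumx
pnrpx
iijhv
mhz
kierx
sswhv
cwb
kibe
ubgiu
mhzy
kzo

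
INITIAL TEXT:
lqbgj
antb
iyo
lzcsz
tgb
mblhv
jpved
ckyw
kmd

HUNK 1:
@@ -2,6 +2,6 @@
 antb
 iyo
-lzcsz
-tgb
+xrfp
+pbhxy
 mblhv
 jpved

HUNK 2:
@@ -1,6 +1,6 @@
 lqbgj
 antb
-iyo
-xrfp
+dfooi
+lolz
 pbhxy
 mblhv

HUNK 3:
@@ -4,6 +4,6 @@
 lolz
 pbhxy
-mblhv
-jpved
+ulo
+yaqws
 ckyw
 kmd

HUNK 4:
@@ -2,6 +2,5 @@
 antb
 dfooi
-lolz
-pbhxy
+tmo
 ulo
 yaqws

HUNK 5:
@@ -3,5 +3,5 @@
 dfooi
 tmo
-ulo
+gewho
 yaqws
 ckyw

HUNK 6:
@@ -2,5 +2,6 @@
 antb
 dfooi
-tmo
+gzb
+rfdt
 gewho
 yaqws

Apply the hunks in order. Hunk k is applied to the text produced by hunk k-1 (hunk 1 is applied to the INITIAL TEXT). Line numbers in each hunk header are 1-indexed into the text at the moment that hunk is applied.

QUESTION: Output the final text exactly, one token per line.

Hunk 1: at line 2 remove [lzcsz,tgb] add [xrfp,pbhxy] -> 9 lines: lqbgj antb iyo xrfp pbhxy mblhv jpved ckyw kmd
Hunk 2: at line 1 remove [iyo,xrfp] add [dfooi,lolz] -> 9 lines: lqbgj antb dfooi lolz pbhxy mblhv jpved ckyw kmd
Hunk 3: at line 4 remove [mblhv,jpved] add [ulo,yaqws] -> 9 lines: lqbgj antb dfooi lolz pbhxy ulo yaqws ckyw kmd
Hunk 4: at line 2 remove [lolz,pbhxy] add [tmo] -> 8 lines: lqbgj antb dfooi tmo ulo yaqws ckyw kmd
Hunk 5: at line 3 remove [ulo] add [gewho] -> 8 lines: lqbgj antb dfooi tmo gewho yaqws ckyw kmd
Hunk 6: at line 2 remove [tmo] add [gzb,rfdt] -> 9 lines: lqbgj antb dfooi gzb rfdt gewho yaqws ckyw kmd

Answer: lqbgj
antb
dfooi
gzb
rfdt
gewho
yaqws
ckyw
kmd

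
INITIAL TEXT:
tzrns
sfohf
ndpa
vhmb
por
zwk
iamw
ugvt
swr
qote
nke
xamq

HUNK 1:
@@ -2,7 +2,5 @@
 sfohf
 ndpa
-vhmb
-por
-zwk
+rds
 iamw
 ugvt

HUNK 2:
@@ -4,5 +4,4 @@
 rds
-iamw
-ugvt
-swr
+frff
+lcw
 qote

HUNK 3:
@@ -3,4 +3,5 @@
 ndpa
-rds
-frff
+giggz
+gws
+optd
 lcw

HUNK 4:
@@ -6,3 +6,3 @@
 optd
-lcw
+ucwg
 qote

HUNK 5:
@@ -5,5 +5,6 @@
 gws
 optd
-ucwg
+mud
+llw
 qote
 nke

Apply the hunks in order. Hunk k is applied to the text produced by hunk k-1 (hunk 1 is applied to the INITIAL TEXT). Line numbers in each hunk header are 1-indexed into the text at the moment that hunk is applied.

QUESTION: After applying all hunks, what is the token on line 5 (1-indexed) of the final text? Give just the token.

Answer: gws

Derivation:
Hunk 1: at line 2 remove [vhmb,por,zwk] add [rds] -> 10 lines: tzrns sfohf ndpa rds iamw ugvt swr qote nke xamq
Hunk 2: at line 4 remove [iamw,ugvt,swr] add [frff,lcw] -> 9 lines: tzrns sfohf ndpa rds frff lcw qote nke xamq
Hunk 3: at line 3 remove [rds,frff] add [giggz,gws,optd] -> 10 lines: tzrns sfohf ndpa giggz gws optd lcw qote nke xamq
Hunk 4: at line 6 remove [lcw] add [ucwg] -> 10 lines: tzrns sfohf ndpa giggz gws optd ucwg qote nke xamq
Hunk 5: at line 5 remove [ucwg] add [mud,llw] -> 11 lines: tzrns sfohf ndpa giggz gws optd mud llw qote nke xamq
Final line 5: gws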